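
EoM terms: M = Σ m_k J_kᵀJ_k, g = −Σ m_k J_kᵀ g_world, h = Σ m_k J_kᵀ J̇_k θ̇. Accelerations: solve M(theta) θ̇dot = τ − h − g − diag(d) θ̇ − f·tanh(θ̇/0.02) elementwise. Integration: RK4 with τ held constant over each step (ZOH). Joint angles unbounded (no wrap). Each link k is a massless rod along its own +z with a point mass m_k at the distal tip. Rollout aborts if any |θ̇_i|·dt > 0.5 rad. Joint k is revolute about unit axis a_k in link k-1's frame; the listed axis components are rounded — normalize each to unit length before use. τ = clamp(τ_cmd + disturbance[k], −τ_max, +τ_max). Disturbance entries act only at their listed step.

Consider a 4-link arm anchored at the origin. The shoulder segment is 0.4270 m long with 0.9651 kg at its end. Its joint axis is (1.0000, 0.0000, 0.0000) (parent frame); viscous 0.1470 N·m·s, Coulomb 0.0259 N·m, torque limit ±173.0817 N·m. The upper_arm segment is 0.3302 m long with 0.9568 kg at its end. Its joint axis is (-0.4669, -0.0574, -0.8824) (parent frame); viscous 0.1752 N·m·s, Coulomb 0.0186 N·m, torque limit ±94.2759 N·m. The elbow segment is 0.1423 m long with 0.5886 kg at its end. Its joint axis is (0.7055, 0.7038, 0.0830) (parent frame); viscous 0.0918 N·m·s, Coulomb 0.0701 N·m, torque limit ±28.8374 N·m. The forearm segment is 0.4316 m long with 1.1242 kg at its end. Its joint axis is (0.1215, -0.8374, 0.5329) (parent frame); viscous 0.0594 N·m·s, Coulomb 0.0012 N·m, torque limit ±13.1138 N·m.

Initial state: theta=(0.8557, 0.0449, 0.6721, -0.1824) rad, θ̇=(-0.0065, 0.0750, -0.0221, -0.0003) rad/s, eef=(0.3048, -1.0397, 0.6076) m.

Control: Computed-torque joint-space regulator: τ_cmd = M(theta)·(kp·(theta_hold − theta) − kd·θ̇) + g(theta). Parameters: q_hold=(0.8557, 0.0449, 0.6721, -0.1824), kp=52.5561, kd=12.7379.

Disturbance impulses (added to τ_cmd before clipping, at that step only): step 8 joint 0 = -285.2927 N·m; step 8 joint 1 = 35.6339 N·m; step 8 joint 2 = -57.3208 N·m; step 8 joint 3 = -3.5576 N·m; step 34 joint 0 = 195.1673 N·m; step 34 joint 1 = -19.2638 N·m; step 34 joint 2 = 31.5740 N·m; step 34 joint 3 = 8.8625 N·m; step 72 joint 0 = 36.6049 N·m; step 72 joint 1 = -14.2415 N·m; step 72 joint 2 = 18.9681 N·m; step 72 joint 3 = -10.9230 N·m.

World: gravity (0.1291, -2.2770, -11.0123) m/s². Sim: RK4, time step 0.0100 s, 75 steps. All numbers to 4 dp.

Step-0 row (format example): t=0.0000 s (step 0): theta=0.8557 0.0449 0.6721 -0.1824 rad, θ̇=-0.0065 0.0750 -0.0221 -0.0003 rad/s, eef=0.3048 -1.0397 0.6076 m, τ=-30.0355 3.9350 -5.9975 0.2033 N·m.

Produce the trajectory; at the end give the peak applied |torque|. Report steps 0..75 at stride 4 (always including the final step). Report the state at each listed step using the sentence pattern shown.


t=0.0400 s (step 4): theta=0.8553 0.0459 0.6718 -0.1811 rad, θ̇=-0.0107 0.0039 -0.0016 0.0382 rad/s, eef=0.3041 -1.0397 0.6084 m, τ=-30.2624 4.0155 -6.1142 0.2497 N·m.
t=0.0800 s (step 8): theta=0.8549 0.0460 0.6718 -0.1800 rad, θ̇=-0.0049 0.0011 -0.0007 0.0175 rad/s, eef=0.3037 -1.0398 0.6089 m, τ=-173.0817 39.6997 -28.8374 -3.2774 N·m.
t=0.1200 s (step 12): theta=0.8946 0.3830 0.5828 -0.4836 rad, θ̇=0.4523 4.7791 -1.9599 -4.5310 rad/s, eef=0.2962 -1.0225 0.6142 m, τ=-17.3703 1.3798 -5.3289 2.4349 N·m.
t=0.1600 s (step 16): theta=0.8994 0.4774 0.5441 -0.5705 rad, θ̇=-0.0712 0.7861 -0.2686 -0.6314 rad/s, eef=0.2934 -1.0141 0.6203 m, τ=-22.1416 2.3548 -6.2998 2.9267 N·m.
t=0.2000 s (step 20): theta=0.8950 0.4821 0.5429 -0.5716 rad, θ̇=-0.1082 -0.2928 0.0398 0.2809 rad/s, eef=0.2927 -1.0112 0.6257 m, τ=-24.8753 2.8803 -6.5432 2.8773 N·m.
t=0.2400 s (step 24): theta=0.8916 0.4631 0.5437 -0.5564 rad, θ̇=-0.0626 -0.6179 0.0077 0.4616 rad/s, eef=0.2927 -1.0110 0.6302 m, τ=-26.7263 3.2249 -6.6356 2.7465 N·m.
t=0.2800 s (step 28): theta=0.8898 0.4357 0.5438 -0.5364 rad, θ̇=-0.0309 -0.7336 0.0020 0.5309 rad/s, eef=0.2927 -1.0123 0.6334 m, τ=-28.0509 3.4680 -6.7060 2.5993 N·m.
t=0.3200 s (step 32): theta=0.8891 0.4062 0.5437 -0.5152 rad, θ̇=-0.0082 -0.7323 0.0031 0.5275 rad/s, eef=0.2927 -1.0146 0.6355 m, τ=-29.0200 3.6444 -6.7581 2.4518 N·m.
t=0.3600 s (step 36): theta=0.8854 0.3137 0.5877 -0.3995 rad, θ̇=-0.1295 -4.2943 2.0681 5.6699 rad/s, eef=0.2882 -1.0290 0.6289 m, τ=-52.3531 5.9493 -9.6896 0.1968 N·m.
t=0.4000 s (step 40): theta=0.8876 0.2043 0.6234 -0.2618 rad, θ̇=0.1557 -1.5822 0.2525 1.9028 rad/s, eef=0.2790 -1.0512 0.6140 m, τ=-45.6400 5.3697 -7.9087 -0.5449 N·m.
t=0.4400 s (step 44): theta=0.8941 0.1649 0.6265 -0.2161 rad, θ̇=0.1408 -0.5857 0.0009 0.6254 rad/s, eef=0.2743 -1.0625 0.6045 m, τ=-41.0860 5.1093 -7.3345 -0.3292 N·m.
t=0.4800 s (step 48): theta=0.8982 0.1491 0.6267 -0.2013 rad, θ̇=0.0600 -0.2643 0.0159 0.1727 rad/s, eef=0.2733 -1.0673 0.5989 m, τ=-37.7630 4.9242 -7.0908 0.0046 N·m.
t=0.5200 s (step 52): theta=0.8992 0.1413 0.6277 -0.1992 rad, θ̇=-0.0035 -0.1425 0.0344 -0.0420 rad/s, eef=0.2746 -1.0682 0.5962 m, τ=-35.3487 4.7681 -6.9275 0.2907 N·m.
t=0.5600 s (step 56): theta=0.8982 0.1368 0.6293 -0.2033 rad, θ̇=-0.0440 -0.0892 0.0433 -0.1470 rad/s, eef=0.2773 -1.0668 0.5954 m, τ=-33.6395 4.6349 -6.8100 0.5057 N·m.
t=0.6000 s (step 60): theta=0.8959 0.1336 0.6311 -0.2101 rad, θ̇=-0.0676 -0.0696 0.0462 -0.1865 rad/s, eef=0.2806 -1.0641 0.5959 m, τ=-32.4470 4.5227 -6.7218 0.6571 N·m.
t=0.6400 s (step 64): theta=0.8930 0.1310 0.6330 -0.2177 rad, θ̇=-0.0782 -0.0616 0.0445 -0.1920 rad/s, eef=0.2840 -1.0608 0.5971 m, τ=-31.6358 4.4295 -6.6539 0.7574 N·m.
t=0.6800 s (step 68): theta=0.8898 0.1286 0.6347 -0.2251 rad, θ̇=-0.0797 -0.0570 0.0399 -0.1802 rad/s, eef=0.2873 -1.0574 0.5986 m, τ=-31.1030 4.3534 -6.6015 0.8199 N·m.
t=0.7200 s (step 72): theta=0.8867 0.1264 0.6362 -0.2319 rad, θ̇=-0.0758 -0.0536 0.0343 -0.1596 rad/s, eef=0.2903 -1.0542 0.6002 m, τ=5.8358 -9.9494 12.4068 -10.0674 N·m.
t=0.7500 s (step 75): theta=0.8817 0.0875 0.6419 -0.2233 rad, θ̇=-0.1181 -1.0347 0.1461 0.0874 rad/s, eef=0.2981 -1.0514 0.5977 m.
max |τ| (N·m): 173.0817


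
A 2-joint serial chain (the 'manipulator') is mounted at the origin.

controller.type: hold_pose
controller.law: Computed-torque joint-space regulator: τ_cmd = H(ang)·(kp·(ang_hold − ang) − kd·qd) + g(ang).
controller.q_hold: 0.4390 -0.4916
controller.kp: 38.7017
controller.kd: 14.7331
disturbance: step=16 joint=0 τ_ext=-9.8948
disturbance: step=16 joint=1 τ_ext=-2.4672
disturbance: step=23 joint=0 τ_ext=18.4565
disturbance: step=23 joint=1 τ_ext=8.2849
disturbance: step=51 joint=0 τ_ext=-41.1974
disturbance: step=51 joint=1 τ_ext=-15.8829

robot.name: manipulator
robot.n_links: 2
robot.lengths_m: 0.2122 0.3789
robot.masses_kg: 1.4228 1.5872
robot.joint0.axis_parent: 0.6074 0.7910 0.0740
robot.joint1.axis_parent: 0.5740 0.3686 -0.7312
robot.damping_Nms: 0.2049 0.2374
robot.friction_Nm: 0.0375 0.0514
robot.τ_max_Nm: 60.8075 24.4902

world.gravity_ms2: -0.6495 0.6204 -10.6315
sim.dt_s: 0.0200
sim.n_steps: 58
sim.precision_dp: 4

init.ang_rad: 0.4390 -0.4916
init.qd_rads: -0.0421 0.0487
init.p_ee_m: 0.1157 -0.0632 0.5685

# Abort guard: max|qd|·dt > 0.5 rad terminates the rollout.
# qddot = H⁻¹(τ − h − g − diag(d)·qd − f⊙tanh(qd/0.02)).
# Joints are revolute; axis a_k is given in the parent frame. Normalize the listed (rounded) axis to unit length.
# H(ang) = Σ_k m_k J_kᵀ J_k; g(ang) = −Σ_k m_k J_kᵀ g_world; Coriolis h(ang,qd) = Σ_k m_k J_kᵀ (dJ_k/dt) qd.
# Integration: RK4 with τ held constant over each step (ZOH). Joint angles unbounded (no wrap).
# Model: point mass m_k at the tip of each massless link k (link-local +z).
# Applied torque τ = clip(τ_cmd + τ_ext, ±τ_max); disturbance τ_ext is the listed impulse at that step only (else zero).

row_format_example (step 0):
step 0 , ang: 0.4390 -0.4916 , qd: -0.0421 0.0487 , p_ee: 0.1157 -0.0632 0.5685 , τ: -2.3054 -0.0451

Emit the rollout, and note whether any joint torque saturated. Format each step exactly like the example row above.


step 1 , ang: 0.4386 -0.4914 , qd: -0.0203 0.0123 , p_ee: 0.1156 -0.0631 0.5685 , τ: -2.3572 -0.0593
step 2 , ang: 0.4384 -0.4916 , qd: -0.0126 0.0060 , p_ee: 0.1154 -0.0630 0.5685 , τ: -2.3945 -0.0727
step 3 , ang: 0.4383 -0.4918 , qd: -0.0081 0.0043 , p_ee: 0.1154 -0.0629 0.5686 , τ: -2.4220 -0.0830
step 4 , ang: 0.4383 -0.4920 , qd: -0.0056 0.0047 , p_ee: 0.1153 -0.0629 0.5686 , τ: -2.4420 -0.0906
step 5 , ang: 0.4383 -0.4922 , qd: -0.0041 0.0055 , p_ee: 0.1153 -0.0629 0.5686 , τ: -2.4565 -0.0962
step 6 , ang: 0.4383 -0.4924 , qd: -0.0031 0.0062 , p_ee: 0.1153 -0.0629 0.5686 , τ: -2.4671 -0.1003
step 7 , ang: 0.4384 -0.4925 , qd: -0.0024 0.0068 , p_ee: 0.1153 -0.0629 0.5686 , τ: -2.4750 -0.1032
step 8 , ang: 0.4385 -0.4927 , qd: -0.0020 0.0072 , p_ee: 0.1153 -0.0629 0.5686 , τ: -2.4808 -0.1053
step 9 , ang: 0.4386 -0.4928 , qd: -0.0017 0.0075 , p_ee: 0.1153 -0.0629 0.5686 , τ: -2.4852 -0.1068
step 10 , ang: 0.4386 -0.4930 , qd: -0.0016 0.0078 , p_ee: 0.1153 -0.0629 0.5685 , τ: -2.4885 -0.1079
step 11 , ang: 0.4387 -0.4931 , qd: -0.0015 0.0080 , p_ee: 0.1153 -0.0629 0.5685 , τ: -2.4911 -0.1086
step 12 , ang: 0.4388 -0.4933 , qd: -0.0015 0.0082 , p_ee: 0.1153 -0.0629 0.5685 , τ: -2.4931 -0.1092
step 13 , ang: 0.4389 -0.4934 , qd: -0.0016 0.0083 , p_ee: 0.1153 -0.0629 0.5685 , τ: -2.4948 -0.1096
step 14 , ang: 0.4390 -0.4935 , qd: -0.0016 0.0084 , p_ee: 0.1153 -0.0629 0.5685 , τ: -2.4961 -0.1099
step 15 , ang: 0.4391 -0.4937 , qd: -0.0017 0.0085 , p_ee: 0.1153 -0.0629 0.5685 , τ: -2.4972 -0.1101
step 16 , ang: 0.4392 -0.4938 , qd: -0.0018 0.0086 , p_ee: 0.1153 -0.0630 0.5685 , τ: -12.3930 -2.5774
step 17 , ang: 0.4283 -0.4745 , qd: -1.0293 1.7839 , p_ee: 0.1145 -0.0621 0.5694 , τ: 0.5096 0.7126
step 18 , ang: 0.4137 -0.4512 , qd: -0.4732 0.6391 , p_ee: 0.1127 -0.0606 0.5706 , τ: -0.1912 0.6034
step 19 , ang: 0.4071 -0.4438 , qd: -0.2014 0.1409 , p_ee: 0.1112 -0.0595 0.5712 , τ: -0.7161 0.4710
step 20 , ang: 0.4045 -0.4432 , qd: -0.0806 -0.0267 , p_ee: 0.1102 -0.0587 0.5715 , τ: -1.1137 0.3415
step 21 , ang: 0.4032 -0.4436 , qd: -0.0429 -0.0205 , p_ee: 0.1095 -0.0582 0.5716 , τ: -1.4178 0.2200
step 22 , ang: 0.4026 -0.4439 , qd: -0.0145 -0.0184 , p_ee: 0.1092 -0.0580 0.5717 , τ: -1.6501 0.1279
step 23 , ang: 0.4024 -0.4441 , qd: 0.0076 -0.0227 , p_ee: 0.1090 -0.0579 0.5717 , τ: 16.6337 8.3456
step 24 , ang: 0.4034 -0.4305 , qd: 0.1226 1.2762 , p_ee: 0.1123 -0.0603 0.5713 , τ: -7.6017 -2.4764
step 25 , ang: 0.4073 -0.4132 , qd: 0.2485 0.5103 , p_ee: 0.1176 -0.0643 0.5702 , τ: -6.4172 -1.8930
step 26 , ang: 0.4124 -0.4068 , qd: 0.2543 0.1574 , p_ee: 0.1212 -0.0671 0.5693 , τ: -5.5064 -1.4760
step 27 , ang: 0.4172 -0.4054 , qd: 0.2108 0.0135 , p_ee: 0.1237 -0.0689 0.5686 , τ: -4.8077 -1.1733
step 28 , ang: 0.4208 -0.4056 , qd: 0.1430 -0.0042 , p_ee: 0.1253 -0.0701 0.5681 , τ: -4.2727 -0.9562
step 29 , ang: 0.4231 -0.4057 , qd: 0.0889 -0.0075 , p_ee: 0.1263 -0.0708 0.5678 , τ: -3.8633 -0.7923
step 30 , ang: 0.4245 -0.4058 , qd: 0.0524 -0.0181 , p_ee: 0.1269 -0.0713 0.5676 , τ: -3.5495 -0.6655
step 31 , ang: 0.4252 -0.4060 , qd: 0.0284 -0.0315 , p_ee: 0.1272 -0.0715 0.5675 , τ: -3.3110 -0.5683
step 32 , ang: 0.4254 -0.4063 , qd: 0.0113 -0.0407 , p_ee: 0.1272 -0.0715 0.5675 , τ: -3.1315 -0.4951
step 33 , ang: 0.4253 -0.4068 , qd: -0.0028 -0.0407 , p_ee: 0.1271 -0.0714 0.5675 , τ: -2.9983 -0.4419
step 34 , ang: 0.4251 -0.4073 , qd: -0.0161 -0.0301 , p_ee: 0.1269 -0.0712 0.5675 , τ: -2.9003 -0.4044
step 35 , ang: 0.4247 -0.4079 , qd: -0.0234 -0.0262 , p_ee: 0.1266 -0.0710 0.5676 , τ: -2.8273 -0.3757
step 36 , ang: 0.4242 -0.4084 , qd: -0.0271 -0.0257 , p_ee: 0.1262 -0.0708 0.5677 , τ: -2.7713 -0.3533
step 37 , ang: 0.4236 -0.4089 , qd: -0.0289 -0.0258 , p_ee: 0.1259 -0.0705 0.5678 , τ: -2.7277 -0.3357
step 38 , ang: 0.4230 -0.4094 , qd: -0.0296 -0.0257 , p_ee: 0.1255 -0.0702 0.5679 , τ: -2.6935 -0.3218
step 39 , ang: 0.4224 -0.4099 , qd: -0.0296 -0.0256 , p_ee: 0.1251 -0.0699 0.5680 , τ: -2.6663 -0.3107
step 40 , ang: 0.4219 -0.4104 , qd: -0.0290 -0.0253 , p_ee: 0.1248 -0.0697 0.5681 , τ: -2.6445 -0.3018
step 41 , ang: 0.4213 -0.4109 , qd: -0.0280 -0.0249 , p_ee: 0.1244 -0.0694 0.5682 , τ: -2.6269 -0.2945
step 42 , ang: 0.4207 -0.4114 , qd: -0.0269 -0.0245 , p_ee: 0.1241 -0.0691 0.5683 , τ: -2.6123 -0.2884
step 43 , ang: 0.4202 -0.4119 , qd: -0.0255 -0.0240 , p_ee: 0.1237 -0.0689 0.5684 , τ: -2.6002 -0.2833
step 44 , ang: 0.4197 -0.4124 , qd: -0.0241 -0.0235 , p_ee: 0.1234 -0.0686 0.5685 , τ: -2.5900 -0.2790
step 45 , ang: 0.4192 -0.4128 , qd: -0.0227 -0.0230 , p_ee: 0.1231 -0.0684 0.5686 , τ: -2.5811 -0.2752
step 46 , ang: 0.4188 -0.4133 , qd: -0.0213 -0.0225 , p_ee: 0.1228 -0.0682 0.5687 , τ: -2.5734 -0.2719
step 47 , ang: 0.4184 -0.4137 , qd: -0.0199 -0.0220 , p_ee: 0.1225 -0.0680 0.5687 , τ: -2.5666 -0.2688
step 48 , ang: 0.4180 -0.4141 , qd: -0.0186 -0.0215 , p_ee: 0.1223 -0.0678 0.5688 , τ: -2.5604 -0.2661
step 49 , ang: 0.4176 -0.4146 , qd: -0.0173 -0.0210 , p_ee: 0.1220 -0.0676 0.5689 , τ: -2.5548 -0.2636
step 50 , ang: 0.4173 -0.4150 , qd: -0.0161 -0.0205 , p_ee: 0.1218 -0.0674 0.5689 , τ: -2.5496 -0.2612
step 51 , ang: 0.4170 -0.4154 , qd: -0.0150 -0.0200 , p_ee: 0.1216 -0.0673 0.5690 , τ: -43.7421 -16.1419
step 52 , ang: 0.4014 -0.4116 , qd: -1.5156 0.3272 , p_ee: 0.1152 -0.0626 0.5709 , τ: 10.0624 4.6390
step 53 , ang: 0.3770 -0.4095 , qd: -0.9523 -0.0419 , p_ee: 0.1045 -0.0547 0.5739 , τ: 7.2114 3.5594
step 54 , ang: 0.3613 -0.4108 , qd: -0.6269 -0.0779 , p_ee: 0.0970 -0.0491 0.5756 , τ: 5.0362 2.6982
step 55 , ang: 0.3511 -0.4124 , qd: -0.3957 -0.0773 , p_ee: 0.0920 -0.0453 0.5767 , τ: 3.3731 2.0368
step 56 , ang: 0.3449 -0.4138 , qd: -0.2304 -0.0623 , p_ee: 0.0889 -0.0429 0.5774 , τ: 2.0994 1.5291
step 57 , ang: 0.3414 -0.4149 , qd: -0.1119 -0.0441 , p_ee: 0.0871 -0.0416 0.5777 , τ: 1.1221 1.1392
step 58 , ang: 0.3401 -0.4156 , qd: -0.0265 -0.0288 , p_ee: 0.0863 -0.0410 0.5778
any joint saturated: no


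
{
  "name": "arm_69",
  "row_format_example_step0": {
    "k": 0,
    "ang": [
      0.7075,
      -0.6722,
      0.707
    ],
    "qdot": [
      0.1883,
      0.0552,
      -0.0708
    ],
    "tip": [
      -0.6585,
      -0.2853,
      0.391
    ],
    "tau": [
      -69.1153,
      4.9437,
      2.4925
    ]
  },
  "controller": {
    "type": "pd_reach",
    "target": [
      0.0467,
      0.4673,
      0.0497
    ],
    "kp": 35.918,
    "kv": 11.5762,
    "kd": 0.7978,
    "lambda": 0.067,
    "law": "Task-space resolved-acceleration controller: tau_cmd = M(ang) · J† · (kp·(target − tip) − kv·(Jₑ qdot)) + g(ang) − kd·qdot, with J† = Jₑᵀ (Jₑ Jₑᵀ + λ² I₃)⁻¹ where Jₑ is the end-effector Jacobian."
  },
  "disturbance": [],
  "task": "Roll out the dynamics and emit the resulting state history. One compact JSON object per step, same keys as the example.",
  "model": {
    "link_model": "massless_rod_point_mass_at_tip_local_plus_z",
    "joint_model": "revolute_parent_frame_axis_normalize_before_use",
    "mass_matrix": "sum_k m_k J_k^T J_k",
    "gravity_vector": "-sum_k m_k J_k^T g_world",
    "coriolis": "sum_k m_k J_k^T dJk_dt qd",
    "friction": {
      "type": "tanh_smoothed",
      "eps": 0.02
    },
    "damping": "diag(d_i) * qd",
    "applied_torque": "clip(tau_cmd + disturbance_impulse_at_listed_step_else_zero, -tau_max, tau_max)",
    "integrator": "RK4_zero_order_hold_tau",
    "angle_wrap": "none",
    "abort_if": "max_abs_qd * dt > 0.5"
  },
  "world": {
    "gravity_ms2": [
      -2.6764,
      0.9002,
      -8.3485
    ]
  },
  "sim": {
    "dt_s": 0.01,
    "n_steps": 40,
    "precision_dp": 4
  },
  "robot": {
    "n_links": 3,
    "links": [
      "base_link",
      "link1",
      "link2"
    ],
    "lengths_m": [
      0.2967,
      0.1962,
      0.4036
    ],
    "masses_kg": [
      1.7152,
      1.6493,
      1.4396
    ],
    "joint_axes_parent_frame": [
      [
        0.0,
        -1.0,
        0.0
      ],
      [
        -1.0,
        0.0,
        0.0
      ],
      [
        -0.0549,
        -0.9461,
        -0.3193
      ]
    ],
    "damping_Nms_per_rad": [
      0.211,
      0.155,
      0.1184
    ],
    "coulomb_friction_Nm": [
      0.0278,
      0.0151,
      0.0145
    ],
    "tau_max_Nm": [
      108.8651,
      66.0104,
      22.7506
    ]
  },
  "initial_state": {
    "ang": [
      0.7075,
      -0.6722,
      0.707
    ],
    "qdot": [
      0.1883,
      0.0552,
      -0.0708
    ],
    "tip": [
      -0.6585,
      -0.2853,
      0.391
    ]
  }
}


{"k":1,"ang":[0.7046,-0.6745,0.7168],"qdot":[-0.7689,-0.5073,2.0201],"tip":[-0.6583,-0.2841,0.3897],"tau":[-63.2376,4.8583,0.3257]}
{"k":2,"ang":[0.693,-0.6819,0.7451],"qdot":[-1.5403,-0.9791,3.6282],"tip":[-0.6562,-0.2807,0.3879],"tau":[-56.7457,4.6699,-0.9722]}
{"k":3,"ang":[0.6746,-0.6937,0.7874],"qdot":[-2.1384,-1.395,4.8179],"tip":[-0.6524,-0.2756,0.3859],"tau":[-50.0043,4.4241,-1.6538]}
{"k":4,"ang":[0.6509,-0.7095,0.8399],"qdot":[-2.5815,-1.771,5.658],"tip":[-0.6469,-0.269,0.384],"tau":[-43.3667,4.1448,-1.9224]}
{"k":5,"ang":[0.6236,-0.7289,0.8993],"qdot":[-2.8911,-2.1134,6.2172],"tip":[-0.64,-0.261,0.3824],"tau":[-37.1067,3.846,-1.936]}
{"k":6,"ang":[0.5936,-0.7516,0.9633],"qdot":[-3.0892,-2.4251,6.5593],"tip":[-0.6318,-0.2518,0.3812],"tau":[-31.3933,3.5381,-1.8114]}
{"k":7,"ang":[0.5622,-0.7772,1.0298],"qdot":[-3.1961,-2.7072,6.7395],"tip":[-0.6225,-0.2417,0.3805],"tau":[-26.301,3.2301,-1.6296]}
{"k":8,"ang":[0.5301,-0.8056,1.0976],"qdot":[-3.2297,-2.9607,6.8034],"tip":[-0.6123,-0.2307,0.3802],"tau":[-21.835,2.9298,-1.4428]}
{"k":9,"ang":[0.4979,-0.8363,1.1655],"qdot":[-3.2043,-3.1866,6.7866],"tip":[-0.6013,-0.2191,0.3805],"tau":[-17.9581,2.6438,-1.2811]}
{"k":10,"ang":[0.4662,-0.8692,1.233],"qdot":[-3.1315,-3.3862,6.716],"tip":[-0.5898,-0.2069,0.3812],"tau":[-14.612,2.3768,-1.1595]}
{"k":11,"ang":[0.4354,-0.9039,1.2997],"qdot":[-3.0202,-3.5605,6.6118],"tip":[-0.5779,-0.1943,0.3824],"tau":[-11.7307,2.132,-1.0822]}
{"k":12,"ang":[0.406,-0.9403,1.3652],"qdot":[-2.8773,-3.7109,6.489],"tip":[-0.5658,-0.1815,0.3839],"tau":[-9.2484,1.9111,-1.0473]}
{"k":13,"ang":[0.378,-0.978,1.4294],"qdot":[-2.708,-3.8389,6.3584],"tip":[-0.5534,-0.1685,0.3859],"tau":[-7.1042,1.7146,-1.0489]}
{"k":14,"ang":[0.3519,-1.017,1.4923],"qdot":[-2.5161,-3.946,6.2282],"tip":[-0.5411,-0.1553,0.3881],"tau":[-5.2433,1.5426,-1.0792]}
{"k":15,"ang":[0.3278,-1.0569,1.554],"qdot":[-2.3047,-4.0341,6.1044],"tip":[-0.5287,-0.1422,0.3906],"tau":[-3.6183,1.395,-1.1301]}
{"k":16,"ang":[0.3059,-1.0976,1.6144],"qdot":[-2.0756,-4.105,5.9917],"tip":[-0.5165,-0.1291,0.3933],"tau":[-2.1884,1.2722,-1.1937]}
{"k":17,"ang":[0.2864,-1.1389,1.6738],"qdot":[-1.8302,-4.1601,5.8936],"tip":[-0.5045,-0.1162,0.3962],"tau":[-0.9201,1.1755,-1.2629]}
{"k":18,"ang":[0.2694,-1.1807,1.7324],"qdot":[-1.5692,-4.2005,5.813],"tip":[-0.4926,-0.1035,0.3992],"tau":[0.2132,1.1072,-1.3313]}
{"k":19,"ang":[0.2551,-1.2229,1.7902],"qdot":[-1.2927,-4.2261,5.7519],"tip":[-0.4811,-0.091,0.4022],"tau":[1.2304,1.0716,-1.3937]}
{"k":20,"ang":[0.2436,-1.2652,1.8475],"qdot":[-1.0007,-4.2356,5.7116],"tip":[-0.4699,-0.0788,0.4053],"tau":[2.1413,1.0749,-1.4454]}
{"k":21,"ang":[0.2351,-1.3075,1.9045],"qdot":[-0.6931,-4.2257,5.6925],"tip":[-0.4591,-0.067,0.4083],"tau":[2.9445,1.1257,-1.4821]}
{"k":22,"ang":[0.2298,-1.3496,1.9614],"qdot":[-0.37,-4.1907,5.6938],"tip":[-0.4488,-0.0555,0.4113],"tau":[3.6242,1.2351,-1.4995]}
{"k":23,"ang":[0.2278,-1.3912,2.0184],"qdot":[-0.0326,-4.1226,5.7132],"tip":[-0.4389,-0.0444,0.4142],"tau":[4.1471,1.4158,-1.4923]}
{"k":24,"ang":[0.2292,-1.4319,2.0757],"qdot":[0.3158,-4.0109,5.7451],"tip":[-0.4297,-0.0337,0.4169],"tau":[4.4653,1.6796,-1.4537]}
{"k":25,"ang":[0.2341,-1.4712,2.1333],"qdot":[0.6704,-3.844,5.7829],"tip":[-0.421,-0.0234,0.4195],"tau":[4.5026,2.0335,-1.3764]}
{"k":26,"ang":[0.2426,-1.5085,2.1913],"qdot":[1.0233,-3.6103,5.8159],"tip":[-0.4129,-0.0134,0.4219],"tau":[4.1793,2.4726,-1.2512]}
{"k":27,"ang":[0.2545,-1.5431,2.2495],"qdot":[1.3627,-3.3006,5.8306],"tip":[-0.4056,-0.0038,0.4241],"tau":[3.4309,2.9742,-1.0687]}
{"k":28,"ang":[0.2697,-1.5741,2.3077],"qdot":[1.6744,-2.9114,5.8119],"tip":[-0.3989,0.0055,0.4261],"tau":[2.2346,3.4949,-0.8215]}
{"k":29,"ang":[0.2878,-1.6009,2.3655],"qdot":[1.9435,-2.4476,5.7459],"tip":[-0.3929,0.0146,0.4277],"tau":[0.6332,3.9772,-0.5072]}
{"k":30,"ang":[0.3083,-1.6228,2.4224],"qdot":[2.1572,-1.9235,5.6233],"tip":[-0.3876,0.0234,0.4291],"tau":[-1.2624,4.3637,-0.1308]}
{"k":31,"ang":[0.3307,-1.6392,2.4777],"qdot":[2.3076,-1.3613,5.4416],"tip":[-0.383,0.0322,0.43],"tau":[-3.2977,4.6136,0.2952]}
{"k":32,"ang":[0.3542,-1.6499,2.5309],"qdot":[2.3935,-0.7863,5.2063],"tip":[-0.3789,0.0409,0.4305],"tau":[-5.3149,4.7131,0.7521]}
{"k":33,"ang":[0.3783,-1.6549,2.5816],"qdot":[2.4201,-0.2224,4.9289],"tip":[-0.3753,0.0496,0.4305],"tau":[-7.188,4.6731,1.2186]}
{"k":34,"ang":[0.4024,-1.6544,2.6294],"qdot":[2.3973,0.3095,4.6253],"tip":[-0.3721,0.0584,0.4301],"tau":[-8.8363,4.5245,1.6737]}
{"k":35,"ang":[0.4261,-1.6488,2.6741],"qdot":[2.3358,0.7994,4.3089],"tip":[-0.3691,0.0672,0.4293],"tau":[-10.2303,4.2966,2.1019]}
{"k":36,"ang":[0.449,-1.6386,2.7156],"qdot":[2.247,1.2417,3.9922],"tip":[-0.3663,0.0761,0.4279],"tau":[-11.3717,4.0186,2.4921]}
{"k":37,"ang":[0.4709,-1.6242,2.7539],"qdot":[2.1407,1.6349,3.6849],"tip":[-0.3636,0.0851,0.4262],"tau":[-12.2818,3.7147,2.8377]}
{"k":38,"ang":[0.4917,-1.6061,2.7893],"qdot":[2.0249,1.9807,3.3937],"tip":[-0.361,0.0942,0.424],"tau":[-12.991,3.4022,3.1364]}
{"k":39,"ang":[0.5114,-1.5848,2.8219],"qdot":[1.9056,2.2826,3.1224],"tip":[-0.3583,0.1033,0.4214],"tau":[-13.532,3.0922,3.3887]}
{"k":40,"ang":[0.5299,-1.5606,2.8519],"qdot":[1.7873,2.545,2.8729],"tip":[-0.3554,0.1125,0.4184]}


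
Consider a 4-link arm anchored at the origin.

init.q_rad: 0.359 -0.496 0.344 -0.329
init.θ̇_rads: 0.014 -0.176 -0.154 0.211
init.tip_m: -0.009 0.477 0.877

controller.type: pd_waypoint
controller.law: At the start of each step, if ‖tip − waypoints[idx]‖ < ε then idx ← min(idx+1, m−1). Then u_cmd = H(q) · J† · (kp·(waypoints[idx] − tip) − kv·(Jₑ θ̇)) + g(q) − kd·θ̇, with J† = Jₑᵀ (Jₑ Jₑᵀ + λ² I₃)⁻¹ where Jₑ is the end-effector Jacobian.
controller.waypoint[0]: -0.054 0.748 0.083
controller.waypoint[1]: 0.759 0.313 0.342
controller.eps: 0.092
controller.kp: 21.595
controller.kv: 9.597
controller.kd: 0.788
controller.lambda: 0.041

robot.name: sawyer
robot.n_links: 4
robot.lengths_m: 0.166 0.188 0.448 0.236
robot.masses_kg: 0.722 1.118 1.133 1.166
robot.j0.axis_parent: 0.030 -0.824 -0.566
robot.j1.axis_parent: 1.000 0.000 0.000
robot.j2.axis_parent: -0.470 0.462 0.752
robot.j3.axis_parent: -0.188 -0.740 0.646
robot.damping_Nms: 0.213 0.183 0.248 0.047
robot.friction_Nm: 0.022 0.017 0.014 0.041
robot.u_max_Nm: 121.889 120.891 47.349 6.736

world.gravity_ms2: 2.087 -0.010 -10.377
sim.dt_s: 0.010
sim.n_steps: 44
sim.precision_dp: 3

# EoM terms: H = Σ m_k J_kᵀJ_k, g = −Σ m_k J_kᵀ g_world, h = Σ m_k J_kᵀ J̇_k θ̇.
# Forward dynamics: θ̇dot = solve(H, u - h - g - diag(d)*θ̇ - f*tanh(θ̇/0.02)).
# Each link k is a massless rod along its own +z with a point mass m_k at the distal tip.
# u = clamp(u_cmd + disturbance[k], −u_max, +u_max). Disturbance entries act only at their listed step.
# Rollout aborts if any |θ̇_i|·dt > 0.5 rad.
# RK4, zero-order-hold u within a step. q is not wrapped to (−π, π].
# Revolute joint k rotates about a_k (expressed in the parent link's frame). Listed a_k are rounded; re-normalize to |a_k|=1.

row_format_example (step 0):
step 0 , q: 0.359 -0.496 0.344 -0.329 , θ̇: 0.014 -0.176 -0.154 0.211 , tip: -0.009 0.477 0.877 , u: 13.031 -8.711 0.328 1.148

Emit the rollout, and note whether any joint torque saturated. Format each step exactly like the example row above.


step 1 , q: 0.363 -0.498 0.346 -0.331 , θ̇: 0.828 -0.193 0.497 -0.686 , tip: -0.009 0.478 0.876 , u: 11.595 -6.734 -0.801 1.747
step 2 , q: 0.374 -0.500 0.353 -0.341 , θ̇: 1.418 -0.278 0.861 -1.197 , tip: -0.010 0.481 0.873 , u: 10.175 -4.881 -1.514 1.981
step 3 , q: 0.391 -0.504 0.362 -0.354 , θ̇: 1.869 -0.395 1.059 -1.457 , tip: -0.011 0.483 0.870 , u: 8.788 -3.176 -1.978 1.991
step 4 , q: 0.411 -0.508 0.373 -0.369 , θ̇: 2.231 -0.527 1.154 -1.558 , tip: -0.012 0.487 0.866 , u: 7.459 -1.630 -2.285 1.868
step 5 , q: 0.435 -0.514 0.385 -0.385 , θ̇: 2.534 -0.664 1.183 -1.560 , tip: -0.014 0.491 0.861 , u: 6.204 -0.244 -2.489 1.670
step 6 , q: 0.462 -0.521 0.397 -0.400 , θ̇: 2.801 -0.800 1.169 -1.500 , tip: -0.016 0.496 0.855 , u: 5.036 0.982 -2.621 1.434
step 7 , q: 0.491 -0.530 0.408 -0.415 , θ̇: 3.043 -0.932 1.127 -1.401 , tip: -0.019 0.502 0.849 , u: 3.957 2.053 -2.700 1.180
step 8 , q: 0.523 -0.540 0.419 -0.428 , θ̇: 3.269 -1.058 1.066 -1.278 , tip: -0.022 0.508 0.843 , u: 2.967 2.976 -2.736 0.923
step 9 , q: 0.556 -0.551 0.429 -0.440 , θ̇: 3.486 -1.178 0.990 -1.140 , tip: -0.025 0.515 0.836 , u: 2.063 3.756 -2.734 0.669
step 10 , q: 0.592 -0.564 0.439 -0.451 , θ̇: 3.698 -1.292 0.905 -0.993 , tip: -0.029 0.522 0.828 , u: 1.240 4.399 -2.696 0.423
step 11 , q: 0.630 -0.577 0.448 -0.460 , θ̇: 3.907 -1.399 0.810 -0.840 , tip: -0.033 0.529 0.820 , u: 0.494 4.911 -2.622 0.187
step 12 , q: 0.670 -0.591 0.455 -0.468 , θ̇: 4.116 -1.501 0.707 -0.685 , tip: -0.036 0.537 0.812 , u: -0.182 5.297 -2.513 -0.037
step 13 , q: 0.712 -0.607 0.462 -0.474 , θ̇: 4.324 -1.598 0.597 -0.528 , tip: -0.040 0.544 0.804 , u: -0.793 5.561 -2.366 -0.249
step 14 , q: 0.757 -0.623 0.467 -0.478 , θ̇: 4.533 -1.691 0.478 -0.372 , tip: -0.044 0.552 0.796 , u: -1.343 5.708 -2.180 -0.449
step 15 , q: 0.803 -0.641 0.471 -0.481 , θ̇: 4.742 -1.780 0.349 -0.217 , tip: -0.047 0.560 0.787 , u: -1.837 5.742 -1.954 -0.636
step 16 , q: 0.852 -0.659 0.474 -0.483 , θ̇: 4.950 -1.865 0.211 -0.065 , tip: -0.051 0.567 0.778 , u: -2.280 5.665 -1.686 -0.810
step 17 , q: 0.902 -0.678 0.475 -0.483 , θ̇: 5.155 -1.954 0.051 0.062 , tip: -0.054 0.575 0.770 , u: -2.674 5.473 -1.366 -0.952
step 18 , q: 0.955 -0.698 0.475 -0.482 , θ̇: 5.360 -2.038 -0.113 0.180 , tip: -0.057 0.583 0.761 , u: -3.028 5.177 -1.012 -1.075
step 19 , q: 1.009 -0.719 0.473 -0.479 , θ̇: 5.556 -2.116 -0.285 0.304 , tip: -0.060 0.590 0.753 , u: -3.342 4.790 -0.623 -1.195
step 20 , q: 1.066 -0.740 0.469 -0.476 , θ̇: 5.738 -2.193 -0.473 0.419 , tip: -0.062 0.597 0.744 , u: -3.616 4.314 -0.192 -1.302
step 21 , q: 1.124 -0.763 0.463 -0.471 , θ̇: 5.899 -2.267 -0.677 0.522 , tip: -0.064 0.605 0.736 , u: -3.853 3.758 0.276 -1.393
step 22 , q: 1.184 -0.786 0.456 -0.465 , θ̇: 6.035 -2.336 -0.896 0.607 , tip: -0.066 0.612 0.728 , u: -4.057 3.136 0.776 -1.464
step 23 , q: 1.244 -0.809 0.446 -0.459 , θ̇: 6.137 -2.400 -1.128 0.669 , tip: -0.068 0.618 0.720 , u: -4.229 2.464 1.297 -1.513
step 24 , q: 1.306 -0.834 0.433 -0.452 , θ̇: 6.198 -2.455 -1.369 0.705 , tip: -0.070 0.625 0.712 , u: -4.372 1.761 1.829 -1.537
step 25 , q: 1.368 -0.858 0.418 -0.445 , θ̇: 6.209 -2.497 -1.613 0.712 , tip: -0.071 0.631 0.705 , u: -4.485 1.052 2.356 -1.536
step 26 , q: 1.430 -0.883 0.401 -0.438 , θ̇: 6.163 -2.523 -1.855 0.687 , tip: -0.072 0.637 0.698 , u: -4.566 0.364 2.863 -1.510
step 27 , q: 1.491 -0.909 0.381 -0.431 , θ̇: 6.053 -2.529 -2.085 0.632 , tip: -0.073 0.643 0.691 , u: -4.611 -0.280 3.333 -1.461
step 28 , q: 1.551 -0.934 0.359 -0.425 , θ̇: 5.876 -2.512 -2.295 0.548 , tip: -0.073 0.649 0.684 , u: -4.614 -0.857 3.751 -1.392
step 29 , q: 1.609 -0.959 0.336 -0.420 , θ̇: 5.633 -2.471 -2.477 0.443 , tip: -0.074 0.655 0.678 , u: -4.568 -1.354 4.108 -1.309
step 30 , q: 1.664 -0.983 0.310 -0.416 , θ̇: 5.330 -2.407 -2.624 0.322 , tip: -0.073 0.660 0.672 , u: -4.471 -1.766 4.400 -1.219
step 31 , q: 1.715 -1.007 0.283 -0.413 , θ̇: 4.976 -2.321 -2.734 0.194 , tip: -0.073 0.666 0.666 , u: -4.325 -2.095 4.630 -1.130
step 32 , q: 1.763 -1.030 0.256 -0.412 , θ̇: 4.586 -2.219 -2.807 0.066 , tip: -0.072 0.671 0.660 , u: -4.135 -2.349 4.806 -1.046
step 33 , q: 1.807 -1.051 0.228 -0.412 , θ̇: 4.180 -2.102 -2.838 -0.038 , tip: -0.071 0.676 0.655 , u: -3.913 -2.534 4.936 -0.988
step 34 , q: 1.847 -1.072 0.199 -0.412 , θ̇: 3.776 -1.977 -2.832 -0.105 , tip: -0.070 0.681 0.649 , u: -3.671 -2.657 5.028 -0.968
step 35 , q: 1.883 -1.091 0.171 -0.414 , θ̇: 3.375 -1.856 -2.816 -0.188 , tip: -0.069 0.686 0.644 , u: -3.418 -2.743 5.112 -0.936
step 36 , q: 1.915 -1.109 0.143 -0.416 , θ̇: 2.995 -1.742 -2.785 -0.264 , tip: -0.067 0.691 0.639 , u: -3.168 -2.798 5.190 -0.909
step 37 , q: 1.943 -1.126 0.115 -0.419 , θ̇: 2.644 -1.634 -2.742 -0.330 , tip: -0.065 0.695 0.633 , u: -2.930 -2.830 5.265 -0.890
step 38 , q: 1.968 -1.141 0.088 -0.423 , θ̇: 2.324 -1.534 -2.693 -0.386 , tip: -0.062 0.700 0.628 , u: -2.708 -2.844 5.344 -0.877
step 39 , q: 1.990 -1.156 0.062 -0.427 , θ̇: 2.038 -1.443 -2.640 -0.434 , tip: -0.060 0.704 0.623 , u: -2.506 -2.844 5.428 -0.870
step 40 , q: 2.009 -1.170 0.035 -0.431 , θ̇: 1.784 -1.361 -2.586 -0.475 , tip: -0.057 0.709 0.618 , u: -2.322 -2.834 5.519 -0.866
step 41 , q: 2.026 -1.184 0.010 -0.436 , θ̇: 1.560 -1.288 -2.532 -0.511 , tip: -0.054 0.713 0.613 , u: -2.158 -2.814 5.617 -0.863
step 42 , q: 2.040 -1.196 -0.015 -0.441 , θ̇: 1.363 -1.221 -2.478 -0.542 , tip: -0.051 0.717 0.608 , u: -2.010 -2.788 5.722 -0.862
step 43 , q: 2.053 -1.208 -0.040 -0.447 , θ̇: 1.189 -1.161 -2.426 -0.569 , tip: -0.048 0.722 0.603 , u: -1.877 -2.756 5.832 -0.860
step 44 , q: 2.064 -1.219 -0.064 -0.453 , θ̇: 1.036 -1.107 -2.375 -0.593 , tip: -0.045 0.726 0.597
any joint saturated: no


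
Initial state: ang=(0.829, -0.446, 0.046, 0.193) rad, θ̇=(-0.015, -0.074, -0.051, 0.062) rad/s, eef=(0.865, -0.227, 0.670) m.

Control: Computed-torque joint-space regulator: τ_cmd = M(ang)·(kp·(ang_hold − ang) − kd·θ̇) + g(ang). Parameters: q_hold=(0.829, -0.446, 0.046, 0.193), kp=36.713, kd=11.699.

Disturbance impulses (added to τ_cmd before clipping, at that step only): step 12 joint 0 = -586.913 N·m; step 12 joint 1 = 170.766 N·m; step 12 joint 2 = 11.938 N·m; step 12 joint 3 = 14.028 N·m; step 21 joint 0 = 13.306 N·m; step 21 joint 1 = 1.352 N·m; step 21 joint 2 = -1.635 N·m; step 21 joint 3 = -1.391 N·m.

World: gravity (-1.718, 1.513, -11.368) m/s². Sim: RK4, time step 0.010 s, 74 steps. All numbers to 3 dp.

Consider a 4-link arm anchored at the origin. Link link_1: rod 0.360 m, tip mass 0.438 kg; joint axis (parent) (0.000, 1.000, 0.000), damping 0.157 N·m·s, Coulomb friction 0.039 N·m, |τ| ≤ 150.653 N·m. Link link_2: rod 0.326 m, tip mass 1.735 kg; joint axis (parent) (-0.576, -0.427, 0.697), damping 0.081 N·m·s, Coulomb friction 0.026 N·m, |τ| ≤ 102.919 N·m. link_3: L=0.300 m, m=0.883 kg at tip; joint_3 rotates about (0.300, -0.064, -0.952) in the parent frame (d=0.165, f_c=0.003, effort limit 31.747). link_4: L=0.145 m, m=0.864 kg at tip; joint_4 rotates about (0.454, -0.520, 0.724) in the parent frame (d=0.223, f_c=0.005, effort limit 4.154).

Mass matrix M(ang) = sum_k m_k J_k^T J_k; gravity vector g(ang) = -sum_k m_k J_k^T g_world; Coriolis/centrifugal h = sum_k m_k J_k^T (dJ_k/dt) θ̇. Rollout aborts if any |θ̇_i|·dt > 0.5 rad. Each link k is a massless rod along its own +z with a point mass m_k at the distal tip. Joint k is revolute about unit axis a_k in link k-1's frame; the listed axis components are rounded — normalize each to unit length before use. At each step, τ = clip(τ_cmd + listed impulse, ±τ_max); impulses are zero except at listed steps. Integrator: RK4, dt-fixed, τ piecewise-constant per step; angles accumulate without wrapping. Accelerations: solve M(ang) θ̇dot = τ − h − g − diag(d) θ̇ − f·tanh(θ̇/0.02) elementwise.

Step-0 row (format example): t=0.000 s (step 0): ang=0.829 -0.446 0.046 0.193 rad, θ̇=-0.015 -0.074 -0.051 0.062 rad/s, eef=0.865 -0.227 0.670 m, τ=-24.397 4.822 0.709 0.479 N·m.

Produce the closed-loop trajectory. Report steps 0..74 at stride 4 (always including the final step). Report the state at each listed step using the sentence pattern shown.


t=0.040 s (step 4): ang=0.829 -0.448 0.046 0.193 rad, θ̇=-0.007 -0.036 0.013 0.002 rad/s, eef=0.865 -0.228 0.669 m, τ=-24.439 4.699 0.729 0.487 N·m.
t=0.080 s (step 8): ang=0.828 -0.449 0.047 0.193 rad, θ̇=-0.003 -0.017 0.010 0.002 rad/s, eef=0.864 -0.228 0.669 m, τ=-24.468 4.612 0.745 0.493 N·m.
t=0.120 s (step 12): ang=0.828 -0.450 0.047 0.193 rad, θ̇=-0.001 -0.005 0.004 0.001 rad/s, eef=0.864 -0.229 0.669 m, τ=-150.653 102.919 12.694 4.154 N·m.
t=0.160 s (step 16): ang=0.862 -0.319 0.654 0.037 rad, θ̇=0.405 1.857 5.662 1.724 rad/s, eef=0.848 -0.212 0.696 m, τ=-12.793 -4.532 0.335 -0.301 N·m.
t=0.200 s (step 20): ang=0.869 -0.270 0.763 0.088 rad, θ̇=0.055 0.780 0.925 0.673 rad/s, eef=0.838 -0.195 0.712 m, τ=-16.275 -1.736 0.671 0.039 N·m.
t=0.240 s (step 24): ang=0.870 -0.247 0.770 0.075 rad, θ̇=-0.007 0.313 -0.520 -0.266 rad/s, eef=0.838 -0.187 0.716 m, τ=-20.326 0.222 1.014 0.332 N·m.
t=0.280 s (step 28): ang=0.870 -0.242 0.745 0.068 rad, θ̇=-0.014 -0.015 -0.648 -0.156 rad/s, eef=0.840 -0.183 0.715 m, τ=-21.995 1.745 1.042 0.428 N·m.
t=0.320 s (step 32): ang=0.869 -0.247 0.720 0.062 rad, θ̇=-0.013 -0.196 -0.615 -0.157 rad/s, eef=0.843 -0.184 0.712 m, τ=-23.198 2.768 1.054 0.495 N·m.
t=0.360 s (step 36): ang=0.869 -0.257 0.696 0.056 rad, θ̇=-0.013 -0.295 -0.585 -0.146 rad/s, eef=0.846 -0.187 0.708 m, τ=-24.037 3.459 1.061 0.543 N·m.
t=0.400 s (step 40): ang=0.868 -0.269 0.673 0.050 rad, θ̇=-0.013 -0.339 -0.555 -0.133 rad/s, eef=0.849 -0.191 0.704 m, τ=-24.600 3.917 1.065 0.578 N·m.
t=0.440 s (step 44): ang=0.868 -0.283 0.652 0.045 rad, θ̇=-0.014 -0.350 -0.527 -0.121 rad/s, eef=0.851 -0.196 0.699 m, τ=-24.960 4.212 1.066 0.602 N·m.
t=0.480 s (step 48): ang=0.867 -0.297 0.631 0.041 rad, θ̇=-0.016 -0.340 -0.501 -0.110 rad/s, eef=0.853 -0.201 0.695 m, τ=-25.173 4.394 1.066 0.620 N·m.
t=0.520 s (step 52): ang=0.866 -0.310 0.611 0.037 rad, θ̇=-0.018 -0.319 -0.476 -0.098 rad/s, eef=0.855 -0.206 0.691 m, τ=-25.283 4.500 1.064 0.632 N·m.
t=0.560 s (step 56): ang=0.866 -0.323 0.593 0.033 rad, θ̇=-0.019 -0.291 -0.452 -0.088 rad/s, eef=0.856 -0.210 0.687 m, τ=-25.324 4.555 1.061 0.641 N·m.
t=0.600 s (step 60): ang=0.865 -0.334 0.575 0.030 rad, θ̇=-0.021 -0.262 -0.430 -0.078 rad/s, eef=0.858 -0.214 0.684 m, τ=-25.320 4.575 1.057 0.648 N·m.
t=0.640 s (step 64): ang=0.864 -0.343 0.558 0.027 rad, θ̇=-0.023 -0.232 -0.410 -0.069 rad/s, eef=0.859 -0.217 0.681 m, τ=-25.289 4.575 1.053 0.653 N·m.
t=0.680 s (step 68): ang=0.863 -0.352 0.542 0.024 rad, θ̇=-0.024 -0.204 -0.391 -0.060 rad/s, eef=0.860 -0.220 0.679 m, τ=-25.243 4.562 1.049 0.656 N·m.
t=0.720 s (step 72): ang=0.862 -0.360 0.527 0.022 rad, θ̇=-0.025 -0.178 -0.373 -0.052 rad/s, eef=0.861 -0.223 0.677 m, τ=-25.189 4.541 1.044 0.659 N·m.
t=0.740 s (step 74): ang=0.861 -0.363 0.520 0.021 rad, θ̇=-0.026 -0.165 -0.364 -0.049 rad/s, eef=0.861 -0.224 0.676 m.


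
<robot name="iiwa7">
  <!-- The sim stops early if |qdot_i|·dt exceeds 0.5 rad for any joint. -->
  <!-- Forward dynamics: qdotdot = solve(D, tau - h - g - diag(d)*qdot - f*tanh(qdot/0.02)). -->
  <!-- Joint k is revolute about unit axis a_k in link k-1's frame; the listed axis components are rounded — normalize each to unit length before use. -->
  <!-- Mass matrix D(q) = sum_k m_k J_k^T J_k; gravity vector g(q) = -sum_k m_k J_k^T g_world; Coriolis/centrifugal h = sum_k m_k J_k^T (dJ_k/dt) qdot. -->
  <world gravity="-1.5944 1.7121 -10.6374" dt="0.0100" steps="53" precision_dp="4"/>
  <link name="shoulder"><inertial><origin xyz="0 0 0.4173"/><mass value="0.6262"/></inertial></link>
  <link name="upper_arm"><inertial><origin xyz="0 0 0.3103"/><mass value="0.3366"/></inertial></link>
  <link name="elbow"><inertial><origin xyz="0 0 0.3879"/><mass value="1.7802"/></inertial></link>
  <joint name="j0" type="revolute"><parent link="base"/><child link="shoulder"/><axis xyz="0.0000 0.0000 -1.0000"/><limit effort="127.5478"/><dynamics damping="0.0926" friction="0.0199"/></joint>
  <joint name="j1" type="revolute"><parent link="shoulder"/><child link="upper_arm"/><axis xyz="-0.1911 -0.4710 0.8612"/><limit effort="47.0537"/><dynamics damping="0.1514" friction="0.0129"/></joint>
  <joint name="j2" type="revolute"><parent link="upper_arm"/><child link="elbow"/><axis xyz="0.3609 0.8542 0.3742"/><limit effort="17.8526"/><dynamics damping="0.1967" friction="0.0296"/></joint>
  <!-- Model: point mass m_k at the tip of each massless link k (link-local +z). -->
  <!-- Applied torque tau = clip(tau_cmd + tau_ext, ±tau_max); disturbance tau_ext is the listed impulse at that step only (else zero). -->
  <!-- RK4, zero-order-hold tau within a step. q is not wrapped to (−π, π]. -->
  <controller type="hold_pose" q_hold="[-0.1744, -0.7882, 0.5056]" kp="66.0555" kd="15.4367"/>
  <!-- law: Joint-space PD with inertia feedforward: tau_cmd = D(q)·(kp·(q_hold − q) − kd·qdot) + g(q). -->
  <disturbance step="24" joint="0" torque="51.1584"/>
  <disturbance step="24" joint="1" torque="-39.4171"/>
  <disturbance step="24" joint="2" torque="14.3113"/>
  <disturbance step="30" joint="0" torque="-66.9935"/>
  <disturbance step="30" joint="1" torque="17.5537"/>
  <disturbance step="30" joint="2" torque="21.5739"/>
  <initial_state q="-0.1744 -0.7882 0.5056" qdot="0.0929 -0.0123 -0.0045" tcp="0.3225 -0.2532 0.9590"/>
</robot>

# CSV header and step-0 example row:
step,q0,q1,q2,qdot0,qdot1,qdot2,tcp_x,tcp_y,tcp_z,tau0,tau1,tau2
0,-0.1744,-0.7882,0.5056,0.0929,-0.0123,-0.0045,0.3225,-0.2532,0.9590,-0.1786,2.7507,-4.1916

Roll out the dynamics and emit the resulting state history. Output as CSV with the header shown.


step,q0,q1,q2,qdot0,qdot1,qdot2,tcp_x,tcp_y,tcp_z,tau0,tau1,tau2
1,-0.1735,-0.7883,0.5056,0.0774,-0.0108,-0.0037,0.3223,-0.2535,0.9590,-0.1223,2.7179,-4.1875
2,-0.1728,-0.7884,0.5055,0.0636,-0.0099,-0.0034,0.3221,-0.2538,0.9590,-0.0718,2.6884,-4.1836
3,-0.1723,-0.7885,0.5055,0.0515,-0.0091,-0.0033,0.3219,-0.2540,0.9590,-0.0265,2.6619,-4.1800
4,-0.1718,-0.7886,0.5055,0.0409,-0.0084,-0.0031,0.3218,-0.2542,0.9590,0.0140,2.6380,-4.1766
5,-0.1714,-0.7887,0.5054,0.0317,-0.0076,-0.0029,0.3217,-0.2543,0.9590,0.0501,2.6167,-4.1735
6,-0.1712,-0.7888,0.5054,0.0239,-0.0067,-0.0027,0.3217,-0.2544,0.9590,0.0822,2.5976,-4.1707
7,-0.1710,-0.7888,0.5054,0.0173,-0.0057,-0.0022,0.3216,-0.2545,0.9590,0.1106,2.5806,-4.1680
8,-0.1708,-0.7889,0.5054,0.0118,-0.0046,-0.0017,0.3216,-0.2546,0.9590,0.1353,2.5654,-4.1655
9,-0.1707,-0.7889,0.5053,0.0073,-0.0034,-0.0011,0.3215,-0.2546,0.9590,0.1569,2.5521,-4.1630
10,-0.1707,-0.7889,0.5053,0.0037,-0.0022,-0.0005,0.3215,-0.2546,0.9590,0.1755,2.5403,-4.1607
11,-0.1706,-0.7890,0.5053,0.0007,-0.0011,0.0000,0.3215,-0.2546,0.9590,0.1915,2.5299,-4.1585
12,-0.1706,-0.7890,0.5053,-0.0017,-0.0001,0.0004,0.3215,-0.2546,0.9590,0.2054,2.5208,-4.1565
13,-0.1707,-0.7890,0.5053,-0.0037,0.0007,0.0007,0.3215,-0.2546,0.9590,0.2173,2.5128,-4.1545
14,-0.1707,-0.7889,0.5053,-0.0053,0.0014,0.0010,0.3215,-0.2546,0.9590,0.2275,2.5058,-4.1527
15,-0.1708,-0.7889,0.5054,-0.0065,0.0019,0.0011,0.3216,-0.2546,0.9590,0.2364,2.4997,-4.1511
16,-0.1708,-0.7889,0.5054,-0.0075,0.0024,0.0012,0.3216,-0.2546,0.9590,0.2441,2.4943,-4.1496
17,-0.1709,-0.7889,0.5054,-0.0083,0.0028,0.0013,0.3216,-0.2545,0.9590,0.2507,2.4897,-4.1483
18,-0.1710,-0.7889,0.5054,-0.0089,0.0030,0.0014,0.3216,-0.2545,0.9590,0.2564,2.4856,-4.1471
19,-0.1711,-0.7888,0.5054,-0.0093,0.0033,0.0014,0.3216,-0.2545,0.9590,0.2613,2.4821,-4.1461
20,-0.1712,-0.7888,0.5054,-0.0096,0.0034,0.0014,0.3217,-0.2544,0.9590,0.2655,2.4790,-4.1452
21,-0.1713,-0.7888,0.5054,-0.0098,0.0035,0.0014,0.3217,-0.2544,0.9590,0.2692,2.4764,-4.1444
22,-0.1714,-0.7887,0.5055,-0.0098,0.0036,0.0014,0.3217,-0.2543,0.9590,0.2723,2.4741,-4.1437
23,-0.1715,-0.7887,0.5055,-0.0098,0.0037,0.0014,0.3217,-0.2543,0.9590,0.2750,2.4721,-4.1431
24,-0.1716,-0.7886,0.5055,-0.0098,0.0037,0.0013,0.3218,-0.2543,0.9590,51.4357,-36.9467,10.1687
25,-0.1650,-0.7916,0.5054,1.3143,-0.6176,-0.0186,0.3202,-0.2574,0.9584,-7.7890,8.7128,-6.4358
26,-0.1531,-0.7975,0.5052,1.0786,-0.5440,-0.0160,0.3173,-0.2631,0.9574,-6.8639,8.0632,-6.2637
27,-0.1433,-0.8025,0.5051,0.8824,-0.4634,-0.0074,0.3149,-0.2679,0.9565,-6.0346,7.4597,-6.0839
28,-0.1353,-0.8068,0.5051,0.7154,-0.3869,-0.0004,0.3129,-0.2718,0.9557,-5.2910,6.9039,-5.9028
29,-0.1289,-0.8103,0.5051,0.5720,-0.3174,0.0038,0.3112,-0.2750,0.9550,-4.6244,6.3953,-5.7258
30,-0.1238,-0.8132,0.5051,0.4488,-0.2551,0.0061,0.3099,-0.2776,0.9545,-71.0205,23.4862,16.0169
31,-0.1285,-0.8110,0.5145,-1.4457,0.5743,1.7734,0.3126,-0.2770,0.9523,7.0676,2.7732,-8.8359
32,-0.1426,-0.8071,0.5297,-1.3531,0.2465,1.2862,0.3188,-0.2738,0.9489,6.3259,2.7811,-8.4291
33,-0.1555,-0.8057,0.5407,-1.2299,0.0588,0.9398,0.3240,-0.2709,0.9460,5.6626,2.7677,-8.0249
34,-0.1672,-0.8056,0.5488,-1.0895,-0.0348,0.6936,0.3285,-0.2684,0.9438,5.0684,2.7402,-7.6377
35,-0.1774,-0.8062,0.5548,-0.9440,-0.0702,0.5155,0.3322,-0.2661,0.9420,4.5354,2.7049,-7.2747
36,-0.1861,-0.8070,0.5592,-0.8053,-0.0775,0.3787,0.3352,-0.2641,0.9406,4.0572,2.6679,-6.9390
37,-0.1935,-0.8077,0.5625,-0.6765,-0.0689,0.2714,0.3377,-0.2624,0.9395,3.6279,2.6317,-6.6311
38,-0.1997,-0.8084,0.5648,-0.5594,-0.0523,0.1856,0.3397,-0.2608,0.9387,3.2426,2.5977,-6.3507
39,-0.2048,-0.8088,0.5663,-0.4544,-0.0326,0.1157,0.3413,-0.2595,0.9382,2.8968,2.5669,-6.0964
40,-0.2089,-0.8090,0.5671,-0.3619,-0.0135,0.0573,0.3425,-0.2583,0.9379,2.5864,2.5397,-5.8669
41,-0.2121,-0.8091,0.5674,-0.2812,0.0033,0.0080,0.3434,-0.2572,0.9378,2.3082,2.5170,-5.6610
42,-0.2145,-0.8089,0.5674,-0.2050,0.0289,-0.0230,0.3440,-0.2563,0.9379,2.0589,2.4993,-5.4818
43,-0.2162,-0.8085,0.5670,-0.1370,0.0545,-0.0450,0.3444,-0.2556,0.9380,1.8359,2.4853,-5.3240
44,-0.2173,-0.8079,0.5665,-0.0792,0.0748,-0.0642,0.3445,-0.2549,0.9383,1.6366,2.4739,-5.1834
45,-0.2179,-0.8070,0.5657,-0.0306,0.0900,-0.0812,0.3445,-0.2543,0.9387,1.4587,2.4649,-5.0581
46,-0.2180,-0.8061,0.5649,0.0079,0.0977,-0.0989,0.3444,-0.2538,0.9391,1.3019,2.4578,-4.9465
47,-0.2178,-0.8051,0.5638,0.0358,0.0961,-0.1192,0.3441,-0.2534,0.9396,1.1659,2.4521,-4.8475
48,-0.2173,-0.8042,0.5625,0.0588,0.0938,-0.1359,0.3437,-0.2531,0.9402,1.0456,2.4477,-4.7596
49,-0.2166,-0.8032,0.5611,0.0784,0.0919,-0.1484,0.3433,-0.2528,0.9408,0.9388,2.4443,-4.6819
50,-0.2157,-0.8023,0.5595,0.0948,0.0903,-0.1575,0.3427,-0.2525,0.9414,0.8442,2.4418,-4.6132
51,-0.2147,-0.8014,0.5579,0.1083,0.0886,-0.1639,0.3422,-0.2524,0.9420,0.7605,2.4401,-4.5526
52,-0.2136,-0.8005,0.5563,0.1191,0.0869,-0.1679,0.3416,-0.2522,0.9426,0.6867,2.4389,-4.4993
53,-0.2123,-0.7997,0.5546,0.1277,0.0851,-0.1700,0.3409,-0.2521,0.9433,,,
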